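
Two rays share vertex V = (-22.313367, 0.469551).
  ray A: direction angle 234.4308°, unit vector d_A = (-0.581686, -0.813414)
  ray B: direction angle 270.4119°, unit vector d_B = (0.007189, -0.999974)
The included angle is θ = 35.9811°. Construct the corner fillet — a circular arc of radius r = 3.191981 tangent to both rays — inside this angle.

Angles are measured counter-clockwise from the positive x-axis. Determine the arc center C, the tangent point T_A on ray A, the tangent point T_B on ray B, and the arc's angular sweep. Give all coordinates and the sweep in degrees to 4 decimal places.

bisector direction at 252.4214° = (-0.302015,-0.953303)
center distance |VC| = r/sin(θ/2) = 3.191981/sin(17.9905°) = 10.334714
C = V + |VC|·bis = (-25.4346,-9.3826)
T_A = V + ((C−V)·d_A)·d_A = V + 9.8294·d_A = (-28.0310,-7.5258)
T_B = V + ((C−V)·d_B)·d_B = V + 9.8294·d_B = (-22.2427,-9.3596)
sweep = 180° − θ = 144.0189°

center=(-25.4346,-9.3826) T_A=(-28.0310,-7.5258) T_B=(-22.2427,-9.3596) sweep=144.0189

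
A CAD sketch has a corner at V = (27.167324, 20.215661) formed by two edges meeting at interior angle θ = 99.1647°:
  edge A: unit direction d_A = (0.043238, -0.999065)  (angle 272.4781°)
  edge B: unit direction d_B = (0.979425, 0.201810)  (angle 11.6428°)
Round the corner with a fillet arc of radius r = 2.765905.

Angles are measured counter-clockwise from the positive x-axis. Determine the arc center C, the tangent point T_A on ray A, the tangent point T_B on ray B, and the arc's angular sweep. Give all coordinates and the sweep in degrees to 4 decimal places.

center=(30.0325,17.9820) T_A=(27.2692,17.8624) T_B=(29.4743,20.6910) sweep=80.8353

bisector direction at 322.0604° = (0.788660,-0.614830)
center distance |VC| = r/sin(θ/2) = 2.765905/sin(49.5823°) = 3.632950
C = V + |VC|·bis = (30.0325,17.9820)
T_A = V + ((C−V)·d_A)·d_A = V + 2.3554·d_A = (27.2692,17.8624)
T_B = V + ((C−V)·d_B)·d_B = V + 2.3554·d_B = (29.4743,20.6910)
sweep = 180° − θ = 80.8353°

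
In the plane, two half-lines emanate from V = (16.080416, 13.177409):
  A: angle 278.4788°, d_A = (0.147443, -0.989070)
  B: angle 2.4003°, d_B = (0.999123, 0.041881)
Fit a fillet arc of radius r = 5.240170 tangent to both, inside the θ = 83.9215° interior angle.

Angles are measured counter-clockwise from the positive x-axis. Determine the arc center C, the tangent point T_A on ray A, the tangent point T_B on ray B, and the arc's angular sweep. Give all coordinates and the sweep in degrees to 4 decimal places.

center=(22.1226,8.1859) T_A=(16.9397,7.4133) T_B=(21.9031,13.4215) sweep=96.0785

bisector direction at 320.4395° = (0.770953,-0.636892)
center distance |VC| = r/sin(θ/2) = 5.240170/sin(41.9607°) = 7.837276
C = V + |VC|·bis = (22.1226,8.1859)
T_A = V + ((C−V)·d_A)·d_A = V + 5.8278·d_A = (16.9397,7.4133)
T_B = V + ((C−V)·d_B)·d_B = V + 5.8278·d_B = (21.9031,13.4215)
sweep = 180° − θ = 96.0785°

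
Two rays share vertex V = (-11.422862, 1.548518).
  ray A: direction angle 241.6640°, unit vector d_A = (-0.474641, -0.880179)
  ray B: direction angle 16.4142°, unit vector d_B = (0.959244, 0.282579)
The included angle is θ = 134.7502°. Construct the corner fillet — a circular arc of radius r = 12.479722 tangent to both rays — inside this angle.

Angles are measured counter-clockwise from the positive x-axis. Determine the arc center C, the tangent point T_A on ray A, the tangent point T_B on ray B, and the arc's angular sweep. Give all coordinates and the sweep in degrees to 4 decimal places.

bisector direction at 309.0391° = (0.629851,-0.776716)
center distance |VC| = r/sin(θ/2) = 12.479722/sin(67.3751°) = 13.520194
C = V + |VC|·bis = (-2.9072,-8.9528)
T_A = V + ((C−V)·d_A)·d_A = V + 5.2012·d_A = (-13.8916,-3.0294)
T_B = V + ((C−V)·d_B)·d_B = V + 5.2012·d_B = (-6.4337,3.0183)
sweep = 180° − θ = 45.2498°

center=(-2.9072,-8.9528) T_A=(-13.8916,-3.0294) T_B=(-6.4337,3.0183) sweep=45.2498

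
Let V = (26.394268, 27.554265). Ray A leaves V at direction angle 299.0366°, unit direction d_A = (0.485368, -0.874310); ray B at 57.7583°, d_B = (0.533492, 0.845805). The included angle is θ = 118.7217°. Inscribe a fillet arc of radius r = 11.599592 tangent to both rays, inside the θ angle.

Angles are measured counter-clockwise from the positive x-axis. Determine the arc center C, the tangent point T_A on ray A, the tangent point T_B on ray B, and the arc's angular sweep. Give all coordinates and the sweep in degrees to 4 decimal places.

center=(39.8707,27.1772) T_A=(29.7291,21.5472) T_B=(30.0597,33.3655) sweep=61.2783

bisector direction at 358.3975° = (0.999609,-0.027966)
center distance |VC| = r/sin(θ/2) = 11.599592/sin(59.3608°) = 13.481721
C = V + |VC|·bis = (39.8707,27.1772)
T_A = V + ((C−V)·d_A)·d_A = V + 6.8707·d_A = (29.7291,21.5472)
T_B = V + ((C−V)·d_B)·d_B = V + 6.8707·d_B = (30.0597,33.3655)
sweep = 180° − θ = 61.2783°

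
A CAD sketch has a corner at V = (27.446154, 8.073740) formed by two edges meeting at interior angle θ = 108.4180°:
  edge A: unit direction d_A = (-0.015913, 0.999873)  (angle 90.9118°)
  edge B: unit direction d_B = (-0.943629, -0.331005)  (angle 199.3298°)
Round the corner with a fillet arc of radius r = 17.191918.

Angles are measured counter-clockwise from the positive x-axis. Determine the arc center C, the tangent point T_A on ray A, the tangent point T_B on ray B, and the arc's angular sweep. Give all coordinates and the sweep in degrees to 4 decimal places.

bisector direction at 145.1208° = (-0.820360,0.571848)
center distance |VC| = r/sin(θ/2) = 17.191918/sin(54.2090°) = 21.194350
C = V + |VC|·bis = (10.0592,20.1937)
T_A = V + ((C−V)·d_A)·d_A = V + 12.3951·d_A = (27.2489,20.4673)
T_B = V + ((C−V)·d_B)·d_B = V + 12.3951·d_B = (15.7498,3.9709)
sweep = 180° − θ = 71.5820°

center=(10.0592,20.1937) T_A=(27.2489,20.4673) T_B=(15.7498,3.9709) sweep=71.5820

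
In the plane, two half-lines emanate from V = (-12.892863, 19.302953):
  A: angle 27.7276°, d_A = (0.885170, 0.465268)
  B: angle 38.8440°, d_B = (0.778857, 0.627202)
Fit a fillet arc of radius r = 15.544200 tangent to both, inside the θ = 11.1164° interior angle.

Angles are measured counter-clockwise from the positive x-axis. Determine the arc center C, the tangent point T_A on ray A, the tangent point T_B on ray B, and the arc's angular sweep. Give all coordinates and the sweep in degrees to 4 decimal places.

bisector direction at 33.2858° = (0.835943,0.548816)
center distance |VC| = r/sin(θ/2) = 15.544200/sin(5.5582°) = 160.486395
C = V + |VC|·bis = (121.2647,107.3804)
T_A = V + ((C−V)·d_A)·d_A = V + 159.7318·d_A = (128.4969,93.6211)
T_B = V + ((C−V)·d_B)·d_B = V + 159.7318·d_B = (111.5153,119.4871)
sweep = 180° − θ = 168.8836°

center=(121.2647,107.3804) T_A=(128.4969,93.6211) T_B=(111.5153,119.4871) sweep=168.8836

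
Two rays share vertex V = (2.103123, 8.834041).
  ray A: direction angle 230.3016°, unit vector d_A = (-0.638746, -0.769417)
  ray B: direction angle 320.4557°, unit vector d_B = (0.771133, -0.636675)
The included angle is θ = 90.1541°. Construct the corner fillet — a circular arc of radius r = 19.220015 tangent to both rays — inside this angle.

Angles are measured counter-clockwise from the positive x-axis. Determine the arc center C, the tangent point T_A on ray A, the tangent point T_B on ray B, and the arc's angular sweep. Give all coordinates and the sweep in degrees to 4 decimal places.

center=(4.6476,-18.1912) T_A=(-10.1406,-5.9145) T_B=(16.8845,-3.3700) sweep=89.8459

bisector direction at 275.3786° = (0.093737,-0.995597)
center distance |VC| = r/sin(θ/2) = 19.220015/sin(45.0770°) = 27.144727
C = V + |VC|·bis = (4.6476,-18.1912)
T_A = V + ((C−V)·d_A)·d_A = V + 19.1684·d_A = (-10.1406,-5.9145)
T_B = V + ((C−V)·d_B)·d_B = V + 19.1684·d_B = (16.8845,-3.3700)
sweep = 180° − θ = 89.8459°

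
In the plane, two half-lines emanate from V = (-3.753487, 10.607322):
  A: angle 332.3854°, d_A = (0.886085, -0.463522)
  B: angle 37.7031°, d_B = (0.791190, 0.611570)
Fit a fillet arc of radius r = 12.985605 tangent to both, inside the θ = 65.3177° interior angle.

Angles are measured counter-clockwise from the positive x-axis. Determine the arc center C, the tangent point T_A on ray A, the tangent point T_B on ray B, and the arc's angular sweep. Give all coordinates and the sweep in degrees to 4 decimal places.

bisector direction at 5.0442° = (0.996127,0.087925)
center distance |VC| = r/sin(θ/2) = 12.985605/sin(32.6589°) = 24.063646
C = V + |VC|·bis = (20.2170,12.7231)
T_A = V + ((C−V)·d_A)·d_A = V + 20.2591·d_A = (14.1979,1.2168)
T_B = V + ((C−V)·d_B)·d_B = V + 20.2591·d_B = (12.2754,22.9972)
sweep = 180° − θ = 114.6823°

center=(20.2170,12.7231) T_A=(14.1979,1.2168) T_B=(12.2754,22.9972) sweep=114.6823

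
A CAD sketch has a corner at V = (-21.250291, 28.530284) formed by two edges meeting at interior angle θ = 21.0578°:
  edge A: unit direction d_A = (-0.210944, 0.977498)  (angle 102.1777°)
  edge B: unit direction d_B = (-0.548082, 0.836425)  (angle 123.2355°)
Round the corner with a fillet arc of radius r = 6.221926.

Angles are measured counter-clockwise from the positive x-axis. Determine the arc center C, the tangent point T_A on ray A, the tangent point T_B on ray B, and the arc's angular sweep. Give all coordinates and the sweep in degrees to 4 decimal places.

center=(-34.3938,59.9408) T_A=(-28.3119,61.2533) T_B=(-39.5980,56.5307) sweep=158.9422

bisector direction at 112.7066° = (-0.386012,0.922494)
center distance |VC| = r/sin(θ/2) = 6.221926/sin(10.5289°) = 34.049562
C = V + |VC|·bis = (-34.3938,59.9408)
T_A = V + ((C−V)·d_A)·d_A = V + 33.4763·d_A = (-28.3119,61.2533)
T_B = V + ((C−V)·d_B)·d_B = V + 33.4763·d_B = (-39.5980,56.5307)
sweep = 180° − θ = 158.9422°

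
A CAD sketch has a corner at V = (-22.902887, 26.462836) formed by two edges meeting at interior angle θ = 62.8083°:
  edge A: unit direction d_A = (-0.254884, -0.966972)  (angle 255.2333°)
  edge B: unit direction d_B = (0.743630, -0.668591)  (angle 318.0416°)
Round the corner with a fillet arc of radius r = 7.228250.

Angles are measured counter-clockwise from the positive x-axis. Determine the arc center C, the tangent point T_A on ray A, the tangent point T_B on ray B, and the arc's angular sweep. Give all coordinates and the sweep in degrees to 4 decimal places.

center=(-18.9312,13.1717) T_A=(-25.9207,15.0140) T_B=(-14.0984,18.5468) sweep=117.1917

bisector direction at 286.6375° = (0.286315,-0.958136)
center distance |VC| = r/sin(θ/2) = 7.228250/sin(31.4042°) = 13.871898
C = V + |VC|·bis = (-18.9312,13.1717)
T_A = V + ((C−V)·d_A)·d_A = V + 11.8398·d_A = (-25.9207,15.0140)
T_B = V + ((C−V)·d_B)·d_B = V + 11.8398·d_B = (-14.0984,18.5468)
sweep = 180° − θ = 117.1917°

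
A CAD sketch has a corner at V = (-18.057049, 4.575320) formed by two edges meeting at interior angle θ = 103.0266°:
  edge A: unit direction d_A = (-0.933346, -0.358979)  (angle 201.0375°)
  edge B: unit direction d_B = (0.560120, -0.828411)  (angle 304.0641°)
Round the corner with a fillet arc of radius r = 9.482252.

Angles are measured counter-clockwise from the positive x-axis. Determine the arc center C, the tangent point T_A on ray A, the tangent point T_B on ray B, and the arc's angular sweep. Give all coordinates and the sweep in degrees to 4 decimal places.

bisector direction at 252.5508° = (-0.299860,-0.953983)
center distance |VC| = r/sin(θ/2) = 9.482252/sin(51.5133°) = 12.113983
C = V + |VC|·bis = (-21.6895,-6.9812)
T_A = V + ((C−V)·d_A)·d_A = V + 7.5389·d_A = (-25.0935,1.8690)
T_B = V + ((C−V)·d_B)·d_B = V + 7.5389·d_B = (-13.8343,-1.6700)
sweep = 180° − θ = 76.9734°

center=(-21.6895,-6.9812) T_A=(-25.0935,1.8690) T_B=(-13.8343,-1.6700) sweep=76.9734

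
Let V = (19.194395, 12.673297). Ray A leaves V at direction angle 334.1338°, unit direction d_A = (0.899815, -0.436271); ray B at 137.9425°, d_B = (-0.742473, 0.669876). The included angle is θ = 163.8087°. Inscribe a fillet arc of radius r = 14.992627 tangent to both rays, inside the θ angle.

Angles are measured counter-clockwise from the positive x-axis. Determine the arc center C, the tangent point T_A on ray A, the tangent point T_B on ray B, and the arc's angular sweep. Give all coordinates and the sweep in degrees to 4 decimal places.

center=(27.6542,25.2335) T_A=(21.1133,11.7429) T_B=(17.6110,14.1019) sweep=16.1913

bisector direction at 56.0381° = (0.558641,0.829410)
center distance |VC| = r/sin(θ/2) = 14.992627/sin(81.9043°) = 15.143542
C = V + |VC|·bis = (27.6542,25.2335)
T_A = V + ((C−V)·d_A)·d_A = V + 2.1326·d_A = (21.1133,11.7429)
T_B = V + ((C−V)·d_B)·d_B = V + 2.1326·d_B = (17.6110,14.1019)
sweep = 180° − θ = 16.1913°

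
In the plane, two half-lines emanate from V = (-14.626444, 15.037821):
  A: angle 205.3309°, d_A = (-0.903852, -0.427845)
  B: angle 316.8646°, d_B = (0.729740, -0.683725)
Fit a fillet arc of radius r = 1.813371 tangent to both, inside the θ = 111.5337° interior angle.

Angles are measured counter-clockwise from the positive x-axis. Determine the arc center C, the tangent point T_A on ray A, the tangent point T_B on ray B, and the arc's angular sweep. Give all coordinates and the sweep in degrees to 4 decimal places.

center=(-14.9659,12.8709) T_A=(-15.7417,14.5099) T_B=(-13.7260,14.1942) sweep=68.4663

bisector direction at 261.0978° = (-0.154749,-0.987954)
center distance |VC| = r/sin(θ/2) = 1.813371/sin(55.7668°) = 2.193359
C = V + |VC|·bis = (-14.9659,12.8709)
T_A = V + ((C−V)·d_A)·d_A = V + 1.2339·d_A = (-15.7417,14.5099)
T_B = V + ((C−V)·d_B)·d_B = V + 1.2339·d_B = (-13.7260,14.1942)
sweep = 180° − θ = 68.4663°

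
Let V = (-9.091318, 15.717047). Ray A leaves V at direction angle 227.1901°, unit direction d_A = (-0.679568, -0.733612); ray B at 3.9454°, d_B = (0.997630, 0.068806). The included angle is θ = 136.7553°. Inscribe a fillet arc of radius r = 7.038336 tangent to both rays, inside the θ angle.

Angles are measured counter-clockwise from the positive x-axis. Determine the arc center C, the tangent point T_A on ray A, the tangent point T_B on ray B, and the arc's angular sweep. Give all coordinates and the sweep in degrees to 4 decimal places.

center=(-5.8238,8.8873) T_A=(-10.9872,13.6704) T_B=(-6.3081,15.9090) sweep=43.2447

bisector direction at 295.5677° = (0.431578,-0.902076)
center distance |VC| = r/sin(θ/2) = 7.038336/sin(68.3777°) = 7.571092
C = V + |VC|·bis = (-5.8238,8.8873)
T_A = V + ((C−V)·d_A)·d_A = V + 2.7899·d_A = (-10.9872,13.6704)
T_B = V + ((C−V)·d_B)·d_B = V + 2.7899·d_B = (-6.3081,15.9090)
sweep = 180° − θ = 43.2447°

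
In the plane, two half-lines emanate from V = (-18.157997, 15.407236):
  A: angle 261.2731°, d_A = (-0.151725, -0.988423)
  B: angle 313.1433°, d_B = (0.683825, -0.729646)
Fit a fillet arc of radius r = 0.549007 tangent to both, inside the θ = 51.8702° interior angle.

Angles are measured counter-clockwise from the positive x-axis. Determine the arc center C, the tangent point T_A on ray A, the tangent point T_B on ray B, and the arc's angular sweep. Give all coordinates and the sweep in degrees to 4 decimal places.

center=(-17.7866,14.2081) T_A=(-18.3293,14.2914) T_B=(-17.3860,14.5836) sweep=128.1298

bisector direction at 287.2082° = (0.295845,-0.955236)
center distance |VC| = r/sin(θ/2) = 0.549007/sin(25.9351°) = 1.255296
C = V + |VC|·bis = (-17.7866,14.2081)
T_A = V + ((C−V)·d_A)·d_A = V + 1.1289·d_A = (-18.3293,14.2914)
T_B = V + ((C−V)·d_B)·d_B = V + 1.1289·d_B = (-17.3860,14.5836)
sweep = 180° − θ = 128.1298°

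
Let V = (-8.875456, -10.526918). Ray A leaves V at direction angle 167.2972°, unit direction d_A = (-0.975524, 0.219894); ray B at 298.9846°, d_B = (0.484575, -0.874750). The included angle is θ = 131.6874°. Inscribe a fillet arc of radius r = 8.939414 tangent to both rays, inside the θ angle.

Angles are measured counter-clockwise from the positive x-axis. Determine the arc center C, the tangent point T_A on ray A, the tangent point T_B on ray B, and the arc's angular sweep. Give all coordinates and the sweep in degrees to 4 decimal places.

bisector direction at 233.1409° = (-0.599849,-0.800113)
center distance |VC| = r/sin(θ/2) = 8.939414/sin(65.8437°) = 9.797343
C = V + |VC|·bis = (-14.7524,-18.3659)
T_A = V + ((C−V)·d_A)·d_A = V + 4.0093·d_A = (-12.7867,-9.6453)
T_B = V + ((C−V)·d_B)·d_B = V + 4.0093·d_B = (-6.9326,-14.0341)
sweep = 180° − θ = 48.3126°

center=(-14.7524,-18.3659) T_A=(-12.7867,-9.6453) T_B=(-6.9326,-14.0341) sweep=48.3126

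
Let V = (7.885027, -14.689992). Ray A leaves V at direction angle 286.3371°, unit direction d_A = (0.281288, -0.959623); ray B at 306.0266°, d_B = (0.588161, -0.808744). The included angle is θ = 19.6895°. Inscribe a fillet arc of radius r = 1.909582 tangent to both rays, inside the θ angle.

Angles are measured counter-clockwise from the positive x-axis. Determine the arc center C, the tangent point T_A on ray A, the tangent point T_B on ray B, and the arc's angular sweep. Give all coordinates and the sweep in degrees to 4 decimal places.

bisector direction at 296.1819° = (0.441222,-0.897398)
center distance |VC| = r/sin(θ/2) = 1.909582/sin(9.8447°) = 11.168512
C = V + |VC|·bis = (12.8128,-24.7126)
T_A = V + ((C−V)·d_A)·d_A = V + 11.0041·d_A = (10.9803,-25.2497)
T_B = V + ((C−V)·d_B)·d_B = V + 11.0041·d_B = (14.3572,-23.5895)
sweep = 180° − θ = 160.3105°

center=(12.8128,-24.7126) T_A=(10.9803,-25.2497) T_B=(14.3572,-23.5895) sweep=160.3105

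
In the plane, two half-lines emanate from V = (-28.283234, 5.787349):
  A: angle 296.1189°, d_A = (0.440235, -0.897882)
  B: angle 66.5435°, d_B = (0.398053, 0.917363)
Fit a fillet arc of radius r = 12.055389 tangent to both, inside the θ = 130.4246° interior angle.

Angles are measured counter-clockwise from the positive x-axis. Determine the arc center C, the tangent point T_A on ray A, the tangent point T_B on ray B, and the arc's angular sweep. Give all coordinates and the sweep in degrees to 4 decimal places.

bisector direction at 1.3312° = (0.999730,0.023232)
center distance |VC| = r/sin(θ/2) = 12.055389/sin(65.2123°) = 13.278798
C = V + |VC|·bis = (-15.0080,6.0958)
T_A = V + ((C−V)·d_A)·d_A = V + 5.5672·d_A = (-25.8323,0.7886)
T_B = V + ((C−V)·d_B)·d_B = V + 5.5672·d_B = (-26.0672,10.8945)
sweep = 180° − θ = 49.5754°

center=(-15.0080,6.0958) T_A=(-25.8323,0.7886) T_B=(-26.0672,10.8945) sweep=49.5754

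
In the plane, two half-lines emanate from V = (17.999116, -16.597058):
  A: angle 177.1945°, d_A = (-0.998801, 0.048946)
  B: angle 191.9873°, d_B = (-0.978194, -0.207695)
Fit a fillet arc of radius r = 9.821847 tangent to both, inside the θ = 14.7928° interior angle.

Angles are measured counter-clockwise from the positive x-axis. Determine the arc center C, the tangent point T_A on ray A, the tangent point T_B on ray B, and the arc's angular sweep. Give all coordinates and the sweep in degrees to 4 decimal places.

bisector direction at 184.5909° = (-0.996792,-0.080041)
center distance |VC| = r/sin(θ/2) = 9.821847/sin(7.3964°) = 76.296094
C = V + |VC|·bis = (-58.0522,-22.7038)
T_A = V + ((C−V)·d_A)·d_A = V + 75.6613·d_A = (-57.5715,-12.8938)
T_B = V + ((C−V)·d_B)·d_B = V + 75.6613·d_B = (-56.0122,-32.3115)
sweep = 180° − θ = 165.2072°

center=(-58.0522,-22.7038) T_A=(-57.5715,-12.8938) T_B=(-56.0122,-32.3115) sweep=165.2072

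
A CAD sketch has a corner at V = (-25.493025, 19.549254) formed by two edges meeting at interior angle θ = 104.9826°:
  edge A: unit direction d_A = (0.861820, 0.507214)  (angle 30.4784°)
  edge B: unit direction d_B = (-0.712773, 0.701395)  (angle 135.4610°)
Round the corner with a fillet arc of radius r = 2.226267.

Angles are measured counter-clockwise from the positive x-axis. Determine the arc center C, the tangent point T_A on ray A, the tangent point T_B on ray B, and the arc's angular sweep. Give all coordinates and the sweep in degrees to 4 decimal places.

bisector direction at 82.9697° = (0.122394,0.992482)
center distance |VC| = r/sin(θ/2) = 2.226267/sin(52.4913°) = 2.806475
C = V + |VC|·bis = (-25.1495,22.3346)
T_A = V + ((C−V)·d_A)·d_A = V + 1.7088·d_A = (-24.0203,20.4160)
T_B = V + ((C−V)·d_B)·d_B = V + 1.7088·d_B = (-26.7110,20.7478)
sweep = 180° − θ = 75.0174°

center=(-25.1495,22.3346) T_A=(-24.0203,20.4160) T_B=(-26.7110,20.7478) sweep=75.0174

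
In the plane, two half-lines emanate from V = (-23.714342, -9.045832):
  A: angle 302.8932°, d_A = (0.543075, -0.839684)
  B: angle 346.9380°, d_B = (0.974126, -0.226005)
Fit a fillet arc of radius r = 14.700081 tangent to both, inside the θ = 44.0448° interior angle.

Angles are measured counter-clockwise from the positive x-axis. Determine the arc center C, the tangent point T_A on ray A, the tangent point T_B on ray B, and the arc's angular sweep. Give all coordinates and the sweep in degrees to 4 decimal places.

bisector direction at 324.9156° = (0.818306,-0.574782)
center distance |VC| = r/sin(θ/2) = 14.700081/sin(22.0224°) = 39.203452
C = V + |VC|·bis = (8.3661,-31.5793)
T_A = V + ((C−V)·d_A)·d_A = V + 36.3431·d_A = (-3.9773,-39.5625)
T_B = V + ((C−V)·d_B)·d_B = V + 36.3431·d_B = (11.6884,-17.2596)
sweep = 180° − θ = 135.9552°

center=(8.3661,-31.5793) T_A=(-3.9773,-39.5625) T_B=(11.6884,-17.2596) sweep=135.9552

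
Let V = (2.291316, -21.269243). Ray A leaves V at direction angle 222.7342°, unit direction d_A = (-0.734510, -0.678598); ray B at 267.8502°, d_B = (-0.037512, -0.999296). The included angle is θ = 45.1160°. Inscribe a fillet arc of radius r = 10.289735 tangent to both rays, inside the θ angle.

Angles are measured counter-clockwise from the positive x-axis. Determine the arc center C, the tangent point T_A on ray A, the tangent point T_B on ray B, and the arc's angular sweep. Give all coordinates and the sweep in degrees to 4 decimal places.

center=(-8.9204,-45.6365) T_A=(-15.9030,-38.0786) T_B=(1.3621,-46.0225) sweep=134.8840

bisector direction at 245.2922° = (-0.417991,-0.908451)
center distance |VC| = r/sin(θ/2) = 10.289735/sin(22.5580°) = 26.822835
C = V + |VC|·bis = (-8.9204,-45.6365)
T_A = V + ((C−V)·d_A)·d_A = V + 24.7707·d_A = (-15.9030,-38.0786)
T_B = V + ((C−V)·d_B)·d_B = V + 24.7707·d_B = (1.3621,-46.0225)
sweep = 180° − θ = 134.8840°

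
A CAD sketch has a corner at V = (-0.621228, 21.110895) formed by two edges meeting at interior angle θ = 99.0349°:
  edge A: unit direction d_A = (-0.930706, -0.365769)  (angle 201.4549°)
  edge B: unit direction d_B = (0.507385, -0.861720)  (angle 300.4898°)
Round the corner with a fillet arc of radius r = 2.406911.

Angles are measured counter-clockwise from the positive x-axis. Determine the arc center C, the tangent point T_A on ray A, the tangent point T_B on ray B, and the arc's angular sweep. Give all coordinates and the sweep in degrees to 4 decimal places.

center=(-1.6529,18.1193) T_A=(-2.5333,20.3594) T_B=(0.4212,19.3406) sweep=80.9651

bisector direction at 250.9724° = (-0.326024,-0.945361)
center distance |VC| = r/sin(θ/2) = 2.406911/sin(49.5174°) = 3.164474
C = V + |VC|·bis = (-1.6529,18.1193)
T_A = V + ((C−V)·d_A)·d_A = V + 2.0544·d_A = (-2.5333,20.3594)
T_B = V + ((C−V)·d_B)·d_B = V + 2.0544·d_B = (0.4212,19.3406)
sweep = 180° − θ = 80.9651°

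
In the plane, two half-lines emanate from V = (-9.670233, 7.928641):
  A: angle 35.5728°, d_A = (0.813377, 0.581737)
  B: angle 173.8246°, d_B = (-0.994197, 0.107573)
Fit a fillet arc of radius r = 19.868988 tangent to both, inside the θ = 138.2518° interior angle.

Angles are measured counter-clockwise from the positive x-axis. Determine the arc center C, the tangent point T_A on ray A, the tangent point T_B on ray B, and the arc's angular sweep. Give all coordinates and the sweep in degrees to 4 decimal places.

center=(-15.0658,28.4974) T_A=(-3.5073,12.3364) T_B=(-17.2032,8.7437) sweep=41.7482

bisector direction at 104.6987° = (-0.253736,0.967274)
center distance |VC| = r/sin(θ/2) = 19.868988/sin(69.1259°) = 21.264682
C = V + |VC|·bis = (-15.0658,28.4974)
T_A = V + ((C−V)·d_A)·d_A = V + 7.5769·d_A = (-3.5073,12.3364)
T_B = V + ((C−V)·d_B)·d_B = V + 7.5769·d_B = (-17.2032,8.7437)
sweep = 180° − θ = 41.7482°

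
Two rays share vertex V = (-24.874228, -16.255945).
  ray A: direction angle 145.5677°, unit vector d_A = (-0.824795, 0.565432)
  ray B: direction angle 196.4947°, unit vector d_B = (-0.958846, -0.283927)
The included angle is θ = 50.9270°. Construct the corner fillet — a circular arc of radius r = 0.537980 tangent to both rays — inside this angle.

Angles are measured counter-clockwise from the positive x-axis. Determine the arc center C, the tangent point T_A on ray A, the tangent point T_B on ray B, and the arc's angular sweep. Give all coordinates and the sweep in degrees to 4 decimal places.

bisector direction at 171.0312° = (-0.987773,0.155897)
center distance |VC| = r/sin(θ/2) = 0.537980/sin(25.4635°) = 1.251302
C = V + |VC|·bis = (-26.1102,-16.0609)
T_A = V + ((C−V)·d_A)·d_A = V + 1.1298·d_A = (-25.8060,-15.6171)
T_B = V + ((C−V)·d_B)·d_B = V + 1.1298·d_B = (-25.9575,-16.5767)
sweep = 180° − θ = 129.0730°

center=(-26.1102,-16.0609) T_A=(-25.8060,-15.6171) T_B=(-25.9575,-16.5767) sweep=129.0730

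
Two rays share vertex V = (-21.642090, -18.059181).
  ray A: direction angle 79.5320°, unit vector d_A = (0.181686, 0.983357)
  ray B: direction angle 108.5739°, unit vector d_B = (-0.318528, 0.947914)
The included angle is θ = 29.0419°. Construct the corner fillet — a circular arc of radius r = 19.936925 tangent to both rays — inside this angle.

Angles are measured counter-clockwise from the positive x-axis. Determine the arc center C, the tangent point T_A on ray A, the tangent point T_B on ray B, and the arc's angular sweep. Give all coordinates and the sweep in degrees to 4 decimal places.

center=(-27.2620,61.2562) T_A=(-7.6569,57.6339) T_B=(-46.1605,54.9058) sweep=150.9581

bisector direction at 94.0529° = (-0.070678,0.997499)
center distance |VC| = r/sin(θ/2) = 19.936925/sin(14.5209°) = 79.514250
C = V + |VC|·bis = (-27.2620,61.2562)
T_A = V + ((C−V)·d_A)·d_A = V + 76.9742·d_A = (-7.6569,57.6339)
T_B = V + ((C−V)·d_B)·d_B = V + 76.9742·d_B = (-46.1605,54.9058)
sweep = 180° − θ = 150.9581°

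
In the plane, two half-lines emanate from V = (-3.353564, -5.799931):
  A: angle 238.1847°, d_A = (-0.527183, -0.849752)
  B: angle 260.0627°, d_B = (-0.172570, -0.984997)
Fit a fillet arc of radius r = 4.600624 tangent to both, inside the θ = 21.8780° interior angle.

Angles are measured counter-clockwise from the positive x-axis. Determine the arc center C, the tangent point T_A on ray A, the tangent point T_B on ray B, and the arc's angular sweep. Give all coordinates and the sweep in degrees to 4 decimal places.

bisector direction at 249.1237° = (-0.356352,-0.934352)
center distance |VC| = r/sin(θ/2) = 4.600624/sin(10.9390°) = 24.243950
C = V + |VC|·bis = (-11.9929,-28.4523)
T_A = V + ((C−V)·d_A)·d_A = V + 23.8034·d_A = (-15.9023,-26.0269)
T_B = V + ((C−V)·d_B)·d_B = V + 23.8034·d_B = (-7.4613,-29.2462)
sweep = 180° − θ = 158.1220°

center=(-11.9929,-28.4523) T_A=(-15.9023,-26.0269) T_B=(-7.4613,-29.2462) sweep=158.1220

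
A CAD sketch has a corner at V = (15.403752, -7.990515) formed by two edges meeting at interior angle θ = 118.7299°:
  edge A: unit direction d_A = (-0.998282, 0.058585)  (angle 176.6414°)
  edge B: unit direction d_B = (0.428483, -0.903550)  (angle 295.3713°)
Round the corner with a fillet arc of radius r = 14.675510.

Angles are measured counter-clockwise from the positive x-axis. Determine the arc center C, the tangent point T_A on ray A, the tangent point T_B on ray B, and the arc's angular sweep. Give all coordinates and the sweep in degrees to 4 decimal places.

bisector direction at 236.0063° = (-0.559101,-0.829100)
center distance |VC| = r/sin(θ/2) = 14.675510/sin(59.3650°) = 17.056009
C = V + |VC|·bis = (5.8677,-22.1316)
T_A = V + ((C−V)·d_A)·d_A = V + 8.6912·d_A = (6.7275,-7.4813)
T_B = V + ((C−V)·d_B)·d_B = V + 8.6912·d_B = (19.1278,-15.8434)
sweep = 180° − θ = 61.2701°

center=(5.8677,-22.1316) T_A=(6.7275,-7.4813) T_B=(19.1278,-15.8434) sweep=61.2701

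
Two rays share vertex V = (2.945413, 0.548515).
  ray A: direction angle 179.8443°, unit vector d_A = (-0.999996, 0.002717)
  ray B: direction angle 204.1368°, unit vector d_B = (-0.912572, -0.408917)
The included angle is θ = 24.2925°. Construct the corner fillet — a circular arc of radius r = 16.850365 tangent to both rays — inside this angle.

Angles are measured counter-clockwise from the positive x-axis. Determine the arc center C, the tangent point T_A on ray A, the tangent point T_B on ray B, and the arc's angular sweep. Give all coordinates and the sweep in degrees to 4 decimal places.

bisector direction at 191.9906° = (-0.978182,-0.207750)
center distance |VC| = r/sin(θ/2) = 16.850365/sin(12.1463°) = 80.084327
C = V + |VC|·bis = (-75.3916,-16.0890)
T_A = V + ((C−V)·d_A)·d_A = V + 78.2915·d_A = (-75.3458,0.7613)
T_B = V + ((C−V)·d_B)·d_B = V + 78.2915·d_B = (-68.5012,-31.4662)
sweep = 180° − θ = 155.7075°

center=(-75.3916,-16.0890) T_A=(-75.3458,0.7613) T_B=(-68.5012,-31.4662) sweep=155.7075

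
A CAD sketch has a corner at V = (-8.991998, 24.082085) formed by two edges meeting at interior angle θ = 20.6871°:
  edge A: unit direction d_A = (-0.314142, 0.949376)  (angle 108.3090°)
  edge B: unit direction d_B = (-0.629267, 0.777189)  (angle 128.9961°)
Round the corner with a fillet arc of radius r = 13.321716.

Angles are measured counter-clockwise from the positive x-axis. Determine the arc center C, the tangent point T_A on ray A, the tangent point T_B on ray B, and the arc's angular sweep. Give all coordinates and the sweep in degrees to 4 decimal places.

center=(-44.5683,89.1914) T_A=(-31.9210,93.3764) T_B=(-54.9218,80.8085) sweep=159.3129

bisector direction at 118.6526° = (-0.479497,0.877544)
center distance |VC| = r/sin(θ/2) = 13.321716/sin(10.3436°) = 74.195019
C = V + |VC|·bis = (-44.5683,89.1914)
T_A = V + ((C−V)·d_A)·d_A = V + 72.9893·d_A = (-31.9210,93.3764)
T_B = V + ((C−V)·d_B)·d_B = V + 72.9893·d_B = (-54.9218,80.8085)
sweep = 180° − θ = 159.3129°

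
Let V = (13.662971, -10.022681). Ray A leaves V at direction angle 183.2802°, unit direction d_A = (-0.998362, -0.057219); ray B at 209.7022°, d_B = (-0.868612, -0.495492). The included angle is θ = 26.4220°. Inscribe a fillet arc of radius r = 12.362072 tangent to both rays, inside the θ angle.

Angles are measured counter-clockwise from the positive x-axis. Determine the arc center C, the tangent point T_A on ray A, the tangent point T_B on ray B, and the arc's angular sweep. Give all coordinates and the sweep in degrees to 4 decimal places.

bisector direction at 196.4912° = (-0.958863,-0.283868)
center distance |VC| = r/sin(θ/2) = 12.362072/sin(13.2110°) = 54.092028
C = V + |VC|·bis = (-38.2039,-25.3777)
T_A = V + ((C−V)·d_A)·d_A = V + 52.6605·d_A = (-38.9112,-13.0359)
T_B = V + ((C−V)·d_B)·d_B = V + 52.6605·d_B = (-32.0786,-36.1155)
sweep = 180° − θ = 153.5780°

center=(-38.2039,-25.3777) T_A=(-38.9112,-13.0359) T_B=(-32.0786,-36.1155) sweep=153.5780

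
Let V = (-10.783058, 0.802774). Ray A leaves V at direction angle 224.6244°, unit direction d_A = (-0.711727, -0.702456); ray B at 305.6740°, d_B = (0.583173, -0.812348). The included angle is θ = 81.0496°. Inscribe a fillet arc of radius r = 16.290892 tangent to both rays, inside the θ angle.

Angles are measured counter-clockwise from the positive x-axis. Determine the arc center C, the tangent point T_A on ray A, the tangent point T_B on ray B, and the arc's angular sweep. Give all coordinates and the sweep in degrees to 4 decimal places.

bisector direction at 265.1492° = (-0.084561,-0.996418)
center distance |VC| = r/sin(θ/2) = 16.290892/sin(40.5248°) = 25.071507
C = V + |VC|·bis = (-12.9031,-24.1789)
T_A = V + ((C−V)·d_A)·d_A = V + 19.0575·d_A = (-24.3468,-12.5843)
T_B = V + ((C−V)·d_B)·d_B = V + 19.0575·d_B = (0.3307,-14.6785)
sweep = 180° − θ = 98.9504°

center=(-12.9031,-24.1789) T_A=(-24.3468,-12.5843) T_B=(0.3307,-14.6785) sweep=98.9504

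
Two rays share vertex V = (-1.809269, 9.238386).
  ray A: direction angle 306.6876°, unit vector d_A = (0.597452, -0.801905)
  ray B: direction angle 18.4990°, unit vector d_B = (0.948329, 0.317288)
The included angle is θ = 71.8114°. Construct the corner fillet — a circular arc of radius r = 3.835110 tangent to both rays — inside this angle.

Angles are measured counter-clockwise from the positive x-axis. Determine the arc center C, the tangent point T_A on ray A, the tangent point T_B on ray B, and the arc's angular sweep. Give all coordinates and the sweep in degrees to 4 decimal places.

bisector direction at 342.5933° = (0.954205,-0.299152)
center distance |VC| = r/sin(θ/2) = 3.835110/sin(35.9057°) = 6.539502
C = V + |VC|·bis = (4.4308,7.2821)
T_A = V + ((C−V)·d_A)·d_A = V + 5.2969·d_A = (1.3554,4.9908)
T_B = V + ((C−V)·d_B)·d_B = V + 5.2969·d_B = (3.2139,10.9190)
sweep = 180° − θ = 108.1886°

center=(4.4308,7.2821) T_A=(1.3554,4.9908) T_B=(3.2139,10.9190) sweep=108.1886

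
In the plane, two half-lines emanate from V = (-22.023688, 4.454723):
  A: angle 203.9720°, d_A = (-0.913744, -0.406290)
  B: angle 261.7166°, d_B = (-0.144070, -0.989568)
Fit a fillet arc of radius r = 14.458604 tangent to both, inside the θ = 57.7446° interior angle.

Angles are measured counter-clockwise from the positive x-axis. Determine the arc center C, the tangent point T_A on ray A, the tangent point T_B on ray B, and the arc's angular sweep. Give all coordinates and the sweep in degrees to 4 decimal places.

center=(-40.1092,-19.4103) T_A=(-45.9836,-6.1989) T_B=(-25.8014,-21.4934) sweep=122.2554

bisector direction at 232.8443° = (-0.603983,-0.796997)
center distance |VC| = r/sin(θ/2) = 14.458604/sin(28.8723°) = 29.943734
C = V + |VC|·bis = (-40.1092,-19.4103)
T_A = V + ((C−V)·d_A)·d_A = V + 26.2217·d_A = (-45.9836,-6.1989)
T_B = V + ((C−V)·d_B)·d_B = V + 26.2217·d_B = (-25.8014,-21.4934)
sweep = 180° − θ = 122.2554°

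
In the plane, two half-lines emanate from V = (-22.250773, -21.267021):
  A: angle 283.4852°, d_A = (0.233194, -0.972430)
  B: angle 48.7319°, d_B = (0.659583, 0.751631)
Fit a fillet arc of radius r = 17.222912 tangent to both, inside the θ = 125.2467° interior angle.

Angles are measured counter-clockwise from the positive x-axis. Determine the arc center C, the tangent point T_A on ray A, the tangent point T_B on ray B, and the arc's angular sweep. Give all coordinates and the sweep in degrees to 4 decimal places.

bisector direction at 346.1086° = (0.970752,-0.240083)
center distance |VC| = r/sin(θ/2) = 17.222912/sin(62.6234°) = 19.395109
C = V + |VC|·bis = (-3.4229,-25.9235)
T_A = V + ((C−V)·d_A)·d_A = V + 8.9186·d_A = (-20.1710,-29.9397)
T_B = V + ((C−V)·d_B)·d_B = V + 8.9186·d_B = (-16.3682,-14.5635)
sweep = 180° − θ = 54.7533°

center=(-3.4229,-25.9235) T_A=(-20.1710,-29.9397) T_B=(-16.3682,-14.5635) sweep=54.7533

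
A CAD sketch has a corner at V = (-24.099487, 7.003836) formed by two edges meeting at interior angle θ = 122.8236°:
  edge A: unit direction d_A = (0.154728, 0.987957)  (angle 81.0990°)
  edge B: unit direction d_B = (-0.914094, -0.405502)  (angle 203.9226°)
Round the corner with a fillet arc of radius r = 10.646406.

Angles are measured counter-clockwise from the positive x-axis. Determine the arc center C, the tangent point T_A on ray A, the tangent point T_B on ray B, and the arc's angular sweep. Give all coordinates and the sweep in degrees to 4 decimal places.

bisector direction at 142.5108° = (-0.793468,0.608612)
center distance |VC| = r/sin(θ/2) = 10.646406/sin(61.4118°) = 12.124621
C = V + |VC|·bis = (-33.7200,14.3830)
T_A = V + ((C−V)·d_A)·d_A = V + 5.8018·d_A = (-23.2018,12.7357)
T_B = V + ((C−V)·d_B)·d_B = V + 5.8018·d_B = (-29.4028,4.6512)
sweep = 180° − θ = 57.1764°

center=(-33.7200,14.3830) T_A=(-23.2018,12.7357) T_B=(-29.4028,4.6512) sweep=57.1764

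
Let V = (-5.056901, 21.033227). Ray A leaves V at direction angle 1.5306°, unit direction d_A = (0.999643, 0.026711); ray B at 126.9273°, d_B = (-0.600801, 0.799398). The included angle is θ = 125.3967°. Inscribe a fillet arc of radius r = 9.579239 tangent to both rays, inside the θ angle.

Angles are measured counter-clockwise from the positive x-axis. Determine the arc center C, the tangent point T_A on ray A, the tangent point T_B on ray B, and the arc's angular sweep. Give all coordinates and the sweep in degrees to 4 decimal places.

center=(-0.3700,30.7411) T_A=(-0.1141,21.1653) T_B=(-8.0276,24.9859) sweep=54.6033

bisector direction at 64.2289° = (0.434776,0.900539)
center distance |VC| = r/sin(θ/2) = 9.579239/sin(62.6983°) = 10.780099
C = V + |VC|·bis = (-0.3700,30.7411)
T_A = V + ((C−V)·d_A)·d_A = V + 4.9446·d_A = (-0.1141,21.1653)
T_B = V + ((C−V)·d_B)·d_B = V + 4.9446·d_B = (-8.0276,24.9859)
sweep = 180° − θ = 54.6033°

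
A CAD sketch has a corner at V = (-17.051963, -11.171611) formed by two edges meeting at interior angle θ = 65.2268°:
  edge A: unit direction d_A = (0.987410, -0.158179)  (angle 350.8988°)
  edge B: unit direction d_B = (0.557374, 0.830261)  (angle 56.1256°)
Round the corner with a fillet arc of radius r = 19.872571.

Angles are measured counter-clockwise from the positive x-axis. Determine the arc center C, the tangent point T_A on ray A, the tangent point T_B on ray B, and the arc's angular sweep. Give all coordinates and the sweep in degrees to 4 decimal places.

center=(16.7583,3.5381) T_A=(13.6149,-16.0843) T_B=(0.2589,14.6145) sweep=114.7732

bisector direction at 23.5122° = (0.916975,0.398944)
center distance |VC| = r/sin(θ/2) = 19.872571/sin(32.6134°) = 36.871537
C = V + |VC|·bis = (16.7583,3.5381)
T_A = V + ((C−V)·d_A)·d_A = V + 31.0579·d_A = (13.6149,-16.0843)
T_B = V + ((C−V)·d_B)·d_B = V + 31.0579·d_B = (0.2589,14.6145)
sweep = 180° − θ = 114.7732°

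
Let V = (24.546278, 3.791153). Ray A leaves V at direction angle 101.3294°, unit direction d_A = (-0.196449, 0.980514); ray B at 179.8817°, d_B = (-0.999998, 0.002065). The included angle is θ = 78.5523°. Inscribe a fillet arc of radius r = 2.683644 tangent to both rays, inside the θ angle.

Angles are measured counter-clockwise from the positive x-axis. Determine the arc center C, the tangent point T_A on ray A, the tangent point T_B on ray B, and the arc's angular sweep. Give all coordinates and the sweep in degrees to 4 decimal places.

center=(21.2703,6.4816) T_A=(23.9016,7.0088) T_B=(21.2647,3.7979) sweep=101.4477

bisector direction at 140.6056° = (-0.772795,0.634656)
center distance |VC| = r/sin(θ/2) = 2.683644/sin(39.2762°) = 4.239171
C = V + |VC|·bis = (21.2703,6.4816)
T_A = V + ((C−V)·d_A)·d_A = V + 3.2816·d_A = (23.9016,7.0088)
T_B = V + ((C−V)·d_B)·d_B = V + 3.2816·d_B = (21.2647,3.7979)
sweep = 180° − θ = 101.4477°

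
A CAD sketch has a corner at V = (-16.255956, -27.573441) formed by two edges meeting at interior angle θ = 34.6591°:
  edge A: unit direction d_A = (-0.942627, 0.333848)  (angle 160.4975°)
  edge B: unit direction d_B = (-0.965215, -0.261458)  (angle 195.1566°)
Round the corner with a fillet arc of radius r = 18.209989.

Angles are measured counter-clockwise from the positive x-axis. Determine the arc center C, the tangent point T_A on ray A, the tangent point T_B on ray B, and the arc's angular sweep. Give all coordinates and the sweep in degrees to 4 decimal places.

bisector direction at 177.8270° = (-0.999281,0.037916)
center distance |VC| = r/sin(θ/2) = 18.209989/sin(17.3296°) = 61.134580
C = V + |VC|·bis = (-77.3466,-25.2555)
T_A = V + ((C−V)·d_A)·d_A = V + 58.3595·d_A = (-71.2672,-8.0902)
T_B = V + ((C−V)·d_B)·d_B = V + 58.3595·d_B = (-72.5854,-42.8320)
sweep = 180° − θ = 145.3409°

center=(-77.3466,-25.2555) T_A=(-71.2672,-8.0902) T_B=(-72.5854,-42.8320) sweep=145.3409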